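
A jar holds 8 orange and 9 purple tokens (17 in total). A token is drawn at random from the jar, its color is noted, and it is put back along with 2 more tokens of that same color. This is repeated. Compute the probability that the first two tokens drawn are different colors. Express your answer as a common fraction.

144/323

Either orange then purple, or purple then orange; after the first draw the total is 19.
P = (8/17)·(9/19) + (9/17)·(8/19) = 144/323 ≈ 0.4458.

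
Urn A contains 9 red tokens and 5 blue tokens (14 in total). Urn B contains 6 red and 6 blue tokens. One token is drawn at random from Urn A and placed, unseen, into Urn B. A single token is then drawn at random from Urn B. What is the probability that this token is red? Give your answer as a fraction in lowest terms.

93/182

Condition on how many of the transferred tokens are red (from Urn A: 9 red of 14; then Urn B has 13 total).
  0 red: C(9,0)C(5,1)/C(14,1) = 5/14; then P = 6/13
  1 red: C(9,1)C(5,0)/C(14,1) = 9/14; then P = 7/13
P(red from Urn B) = 93/182 ≈ 0.5110.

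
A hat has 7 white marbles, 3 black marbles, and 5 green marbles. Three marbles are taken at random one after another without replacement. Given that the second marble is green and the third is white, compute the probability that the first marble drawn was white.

6/13

P(first=white and the second marble is green and the third is white) = (7/15)·(5/14)·(6/13) = 1/13.
P(E) = Σ over first color = 1/13 + 1/26 + 2/39 = 1/6.
By Bayes, P(first=white | E) = 1/13 / 1/6 = 6/13 ≈ 0.4615.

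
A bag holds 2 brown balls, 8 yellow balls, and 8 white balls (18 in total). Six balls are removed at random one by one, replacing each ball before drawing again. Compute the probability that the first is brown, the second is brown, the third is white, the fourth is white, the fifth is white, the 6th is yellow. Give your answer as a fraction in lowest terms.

256/531441

Multiply the conditional probability of each draw in order, with replacement (the composition resets each draw).
P = (2/18) · (2/18) · (8/18) · (8/18) · (8/18) · (8/18) = 256/531441 ≈ 0.0005.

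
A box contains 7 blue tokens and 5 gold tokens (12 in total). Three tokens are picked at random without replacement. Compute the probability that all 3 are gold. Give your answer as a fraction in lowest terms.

Unordered draws without replacement: count favorable combinations over C(12,3).
Favorable = C(7,0) · C(5,3) = 10; total = C(12,3) = 220.
P = 10/220 = 1/22 ≈ 0.0455.

1/22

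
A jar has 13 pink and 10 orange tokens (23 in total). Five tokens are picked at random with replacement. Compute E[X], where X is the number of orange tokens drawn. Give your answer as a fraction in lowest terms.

By linearity of expectation, E[X] = Σ P(draw i is orange); each independent draw has P(orange) = 10/23.
E[X] = 5 · 10/23 = 50/23 ≈ 2.1739.

50/23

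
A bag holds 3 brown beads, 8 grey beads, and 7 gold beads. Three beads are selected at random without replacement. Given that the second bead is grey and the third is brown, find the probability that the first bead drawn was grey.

P(first=grey and the second bead is grey and the third is brown) = (8/18)·(7/17)·(3/16) = 7/204.
P(E) = Σ over first color = 1/102 + 7/204 + 7/204 = 4/51.
By Bayes, P(first=grey | E) = 7/204 / 4/51 = 7/16 ≈ 0.4375.

7/16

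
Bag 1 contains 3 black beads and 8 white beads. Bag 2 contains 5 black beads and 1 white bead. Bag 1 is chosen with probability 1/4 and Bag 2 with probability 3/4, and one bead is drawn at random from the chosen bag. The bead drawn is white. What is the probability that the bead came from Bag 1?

P(white | Bag 1) = 8/11; P(white | Bag 2) = 1/6.
P(white) = 1/4·8/11 + 3/4·1/6 = 27/88.
By Bayes' rule, P(Bag 1 | white) = 2/11 / 27/88 = 16/27 ≈ 0.5926.

16/27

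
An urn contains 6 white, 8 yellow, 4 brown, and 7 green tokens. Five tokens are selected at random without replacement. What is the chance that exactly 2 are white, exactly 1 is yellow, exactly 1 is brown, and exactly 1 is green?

Unordered draws without replacement: count favorable combinations over C(25,5).
Favorable = C(6,2) · C(8,1) · C(4,1) · C(7,1) = 3360; total = C(25,5) = 53130.
P = 3360/53130 = 16/253 ≈ 0.0632.

16/253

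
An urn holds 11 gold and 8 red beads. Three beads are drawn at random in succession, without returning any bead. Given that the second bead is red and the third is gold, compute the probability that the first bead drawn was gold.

10/17

P(first=gold and the second bead is red and the third is gold) = (11/19)·(8/18)·(10/17) = 440/2907.
P(E) = Σ over first color = 440/2907 + 308/2907 = 44/171.
By Bayes, P(first=gold | E) = 440/2907 / 44/171 = 10/17 ≈ 0.5882.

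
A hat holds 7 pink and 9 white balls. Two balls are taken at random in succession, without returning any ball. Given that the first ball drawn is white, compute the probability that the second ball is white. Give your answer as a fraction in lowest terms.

After removing 1 white, the hat has 8 white out of 15 remaining.
P(second is white | given) = 8/15 ≈ 0.5333.

8/15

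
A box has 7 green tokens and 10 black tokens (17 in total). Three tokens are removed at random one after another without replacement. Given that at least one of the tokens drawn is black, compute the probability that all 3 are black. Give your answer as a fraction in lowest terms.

8/43

P(all 3 black) = C(10,3)/C(17,3) = 3/17; P(at least one black) = 1 − C(7,3)/C(17,3) = 129/136.
Since 'all 3 black' ⊆ 'at least one black', P(all 3 | at least one) = 3/17 / 129/136 = 8/43 ≈ 0.1860.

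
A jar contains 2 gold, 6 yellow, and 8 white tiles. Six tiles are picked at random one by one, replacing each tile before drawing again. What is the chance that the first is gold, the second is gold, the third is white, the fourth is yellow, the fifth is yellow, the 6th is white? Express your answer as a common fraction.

Multiply the conditional probability of each draw in order, with replacement (the composition resets each draw).
P = (2/16) · (2/16) · (8/16) · (6/16) · (6/16) · (8/16) = 9/16384 ≈ 0.0005.

9/16384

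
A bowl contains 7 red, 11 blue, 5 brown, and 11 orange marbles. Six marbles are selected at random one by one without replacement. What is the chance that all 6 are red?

Unordered draws without replacement: count favorable combinations over C(34,6).
Favorable = C(7,6) · C(11,0) · C(5,0) · C(11,0) = 7; total = C(34,6) = 1344904.
P = 7/1344904 = 7/1344904 ≈ 0.0000.

7/1344904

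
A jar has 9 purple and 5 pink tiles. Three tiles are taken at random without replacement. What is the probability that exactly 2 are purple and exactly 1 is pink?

Unordered draws without replacement: count favorable combinations over C(14,3).
Favorable = C(9,2) · C(5,1) = 180; total = C(14,3) = 364.
P = 180/364 = 45/91 ≈ 0.4945.

45/91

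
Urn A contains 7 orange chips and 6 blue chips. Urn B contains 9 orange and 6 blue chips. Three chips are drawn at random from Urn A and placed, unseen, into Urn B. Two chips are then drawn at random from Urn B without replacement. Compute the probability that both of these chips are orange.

Condition on how many of the transferred chips are orange (from Urn A: 7 orange of 13; then Urn B has 18 total).
  0 orange: C(7,0)C(6,3)/C(13,3) = 10/143; then P = C(9,2)/C(18,2) = 4/17
  1 orange: C(7,1)C(6,2)/C(13,3) = 105/286; then P = C(10,2)/C(18,2) = 5/17
  2 orange: C(7,2)C(6,1)/C(13,3) = 63/143; then P = C(11,2)/C(18,2) = 55/153
  3 orange: C(7,3)C(6,0)/C(13,3) = 35/286; then P = C(12,2)/C(18,2) = 22/51
P(both orange) = 445/1326 ≈ 0.3356.

445/1326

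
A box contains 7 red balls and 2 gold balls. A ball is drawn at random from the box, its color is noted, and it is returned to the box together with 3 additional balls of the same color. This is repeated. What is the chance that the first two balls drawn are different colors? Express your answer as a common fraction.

Either gold then red, or red then gold; after the first draw the total is 12.
P = (2/9)·(7/12) + (7/9)·(2/12) = 7/27 ≈ 0.2593.

7/27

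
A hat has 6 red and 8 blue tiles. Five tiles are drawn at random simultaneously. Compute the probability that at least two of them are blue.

Sum the hypergeometric tail for j = 2,…,5 blue tiles.
Favorable = C(8,2)·C(6,3) + C(8,3)·C(6,2) + C(8,4)·C(6,1) + C(8,5)·C(6,0) = 1876; total = C(14,5) = 2002.
P = 1876/2002 = 134/143 ≈ 0.9371.

134/143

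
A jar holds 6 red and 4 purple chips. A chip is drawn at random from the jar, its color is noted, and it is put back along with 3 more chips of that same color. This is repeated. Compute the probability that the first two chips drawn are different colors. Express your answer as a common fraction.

Either purple then red, or red then purple; after the first draw the total is 13.
P = (4/10)·(6/13) + (6/10)·(4/13) = 24/65 ≈ 0.3692.

24/65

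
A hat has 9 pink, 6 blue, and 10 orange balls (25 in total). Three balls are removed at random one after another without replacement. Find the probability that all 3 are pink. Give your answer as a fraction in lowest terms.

Unordered draws without replacement: count favorable combinations over C(25,3).
Favorable = C(9,3) · C(6,0) · C(10,0) = 84; total = C(25,3) = 2300.
P = 84/2300 = 21/575 ≈ 0.0365.

21/575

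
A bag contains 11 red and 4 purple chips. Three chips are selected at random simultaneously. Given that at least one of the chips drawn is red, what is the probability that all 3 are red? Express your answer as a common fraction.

15/41

P(all 3 red) = C(11,3)/C(15,3) = 33/91; P(at least one red) = 1 − C(4,3)/C(15,3) = 451/455.
Since 'all 3 red' ⊆ 'at least one red', P(all 3 | at least one) = 33/91 / 451/455 = 15/41 ≈ 0.3659.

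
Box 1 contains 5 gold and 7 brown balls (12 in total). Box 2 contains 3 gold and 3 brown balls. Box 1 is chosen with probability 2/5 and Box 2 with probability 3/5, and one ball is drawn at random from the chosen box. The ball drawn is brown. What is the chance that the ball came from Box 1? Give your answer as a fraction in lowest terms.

P(brown | Box 1) = 7/12; P(brown | Box 2) = 1/2.
P(brown) = 2/5·7/12 + 3/5·1/2 = 8/15.
By Bayes' rule, P(Box 1 | brown) = 7/30 / 8/15 = 7/16 ≈ 0.4375.

7/16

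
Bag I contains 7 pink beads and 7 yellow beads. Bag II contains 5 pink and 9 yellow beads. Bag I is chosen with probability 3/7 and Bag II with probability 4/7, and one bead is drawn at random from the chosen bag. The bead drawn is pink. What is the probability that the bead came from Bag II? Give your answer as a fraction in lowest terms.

20/41

P(pink | Bag I) = 1/2; P(pink | Bag II) = 5/14.
P(pink) = 3/7·1/2 + 4/7·5/14 = 41/98.
By Bayes' rule, P(Bag II | pink) = 10/49 / 41/98 = 20/41 ≈ 0.4878.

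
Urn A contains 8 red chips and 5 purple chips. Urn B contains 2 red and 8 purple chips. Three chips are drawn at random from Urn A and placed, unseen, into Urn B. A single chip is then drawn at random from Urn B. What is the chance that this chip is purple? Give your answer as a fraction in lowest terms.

119/169

Condition on how many of the transferred chips are purple (from Urn A: 5 purple of 13; then Urn B has 13 total).
  0 purple: C(5,0)C(8,3)/C(13,3) = 28/143; then P = 8/13
  1 purple: C(5,1)C(8,2)/C(13,3) = 70/143; then P = 9/13
  2 purple: C(5,2)C(8,1)/C(13,3) = 40/143; then P = 10/13
  3 purple: C(5,3)C(8,0)/C(13,3) = 5/143; then P = 11/13
P(purple from Urn B) = 119/169 ≈ 0.7041.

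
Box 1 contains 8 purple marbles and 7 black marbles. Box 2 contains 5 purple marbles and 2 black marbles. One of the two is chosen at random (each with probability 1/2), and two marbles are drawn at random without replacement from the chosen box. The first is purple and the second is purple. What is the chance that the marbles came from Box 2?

25/39

P(E | Box 1) = 4/15; P(E | Box 2) = 10/21.
P(E) = 1/2·4/15 + 1/2·10/21 = 13/35.
By Bayes' rule, P(Box 2 | E) = 5/21 / 13/35 = 25/39 ≈ 0.6410.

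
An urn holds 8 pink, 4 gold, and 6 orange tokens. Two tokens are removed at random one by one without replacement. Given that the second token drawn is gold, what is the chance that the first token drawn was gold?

P(first=gold and the second token drawn is gold) = (4/18)·(3/17) = 2/51.
P(the second token drawn is gold) = Σ over first color = 16/153 + 2/51 + 4/51 = 2/9.
By Bayes, P(first=gold | the second token drawn is gold) = 2/51 / 2/9 = 3/17 ≈ 0.1765.

3/17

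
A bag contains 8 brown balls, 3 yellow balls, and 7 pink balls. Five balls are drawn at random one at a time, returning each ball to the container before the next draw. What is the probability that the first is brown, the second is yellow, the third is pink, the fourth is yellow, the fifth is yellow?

Multiply the conditional probability of each draw in order, with replacement (the composition resets each draw).
P = (8/18) · (3/18) · (7/18) · (3/18) · (3/18) = 7/8748 ≈ 0.0008.

7/8748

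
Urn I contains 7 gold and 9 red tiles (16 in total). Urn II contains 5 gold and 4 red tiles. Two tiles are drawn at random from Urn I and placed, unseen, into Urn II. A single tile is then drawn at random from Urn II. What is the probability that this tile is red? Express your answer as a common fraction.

41/88

Condition on how many of the transferred tiles are red (from Urn I: 9 red of 16; then Urn II has 11 total).
  0 red: C(9,0)C(7,2)/C(16,2) = 7/40; then P = 4/11
  1 red: C(9,1)C(7,1)/C(16,2) = 21/40; then P = 5/11
  2 red: C(9,2)C(7,0)/C(16,2) = 3/10; then P = 6/11
P(red from Urn II) = 41/88 ≈ 0.4659.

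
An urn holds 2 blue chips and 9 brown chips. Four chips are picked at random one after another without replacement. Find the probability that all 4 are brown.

Multiply the conditional probability of each draw in order, without replacement, so each draw removes one from its color and from the total.
P = (9/11) · (8/10) · (7/9) · (6/8) = 21/55 ≈ 0.3818.

21/55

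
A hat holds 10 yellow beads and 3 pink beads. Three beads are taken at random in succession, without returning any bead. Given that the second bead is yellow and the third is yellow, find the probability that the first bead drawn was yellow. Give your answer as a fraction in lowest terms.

8/11

P(first=yellow and the second bead is yellow and the third is yellow) = (10/13)·(9/12)·(8/11) = 60/143.
P(E) = Σ over first color = 60/143 + 45/286 = 15/26.
By Bayes, P(first=yellow | E) = 60/143 / 15/26 = 8/11 ≈ 0.7273.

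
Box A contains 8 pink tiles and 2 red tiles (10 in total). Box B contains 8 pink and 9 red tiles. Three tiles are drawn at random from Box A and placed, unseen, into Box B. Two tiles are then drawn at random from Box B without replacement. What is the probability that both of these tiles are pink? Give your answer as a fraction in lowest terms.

Condition on how many of the transferred tiles are pink (from Box A: 8 pink of 10; then Box B has 20 total).
  1 pink: C(8,1)C(2,2)/C(10,3) = 1/15; then P = C(9,2)/C(20,2) = 18/95
  2 pink: C(8,2)C(2,1)/C(10,3) = 7/15; then P = C(10,2)/C(20,2) = 9/38
  3 pink: C(8,3)C(2,0)/C(10,3) = 7/15; then P = C(11,2)/C(20,2) = 11/38
P(both pink) = 368/1425 ≈ 0.2582.

368/1425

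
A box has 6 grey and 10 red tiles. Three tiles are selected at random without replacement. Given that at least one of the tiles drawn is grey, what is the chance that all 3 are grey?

1/22

P(all 3 grey) = C(6,3)/C(16,3) = 1/28; P(at least one grey) = 1 − C(10,3)/C(16,3) = 11/14.
Since 'all 3 grey' ⊆ 'at least one grey', P(all 3 | at least one) = 1/28 / 11/14 = 1/22 ≈ 0.0455.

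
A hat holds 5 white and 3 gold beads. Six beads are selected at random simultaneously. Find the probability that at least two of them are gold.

Sum the hypergeometric tail for j = 2,…,3 gold beads.
Favorable = C(3,2)·C(5,4) + C(3,3)·C(5,3) = 25; total = C(8,6) = 28.
P = 25/28 = 25/28 ≈ 0.8929.

25/28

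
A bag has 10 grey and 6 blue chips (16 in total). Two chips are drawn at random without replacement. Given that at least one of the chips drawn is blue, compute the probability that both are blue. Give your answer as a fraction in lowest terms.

P(both blue) = C(6,2)/C(16,2) = 1/8; P(at least one blue) = 1 − C(10,2)/C(16,2) = 5/8.
Since 'both blue' ⊆ 'at least one blue', P(both | at least one) = 1/8 / 5/8 = 1/5 ≈ 0.2000.

1/5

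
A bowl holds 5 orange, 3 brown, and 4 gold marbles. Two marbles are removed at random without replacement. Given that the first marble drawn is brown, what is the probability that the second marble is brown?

2/11

After removing 1 brown, the bowl has 2 brown out of 11 remaining.
P(second is brown | given) = 2/11 ≈ 0.1818.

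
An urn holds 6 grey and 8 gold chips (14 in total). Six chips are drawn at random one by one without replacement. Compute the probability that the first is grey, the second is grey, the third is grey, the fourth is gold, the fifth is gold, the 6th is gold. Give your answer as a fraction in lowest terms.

8/429

Multiply the conditional probability of each draw in order, without replacement, so each draw removes one from its color and from the total.
P = (6/14) · (5/13) · (4/12) · (8/11) · (7/10) · (6/9) = 8/429 ≈ 0.0186.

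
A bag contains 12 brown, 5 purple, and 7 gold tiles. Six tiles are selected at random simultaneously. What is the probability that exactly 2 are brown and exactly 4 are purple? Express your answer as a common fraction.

Unordered draws without replacement: count favorable combinations over C(24,6).
Favorable = C(12,2) · C(5,4) · C(7,0) = 330; total = C(24,6) = 134596.
P = 330/134596 = 15/6118 ≈ 0.0025.

15/6118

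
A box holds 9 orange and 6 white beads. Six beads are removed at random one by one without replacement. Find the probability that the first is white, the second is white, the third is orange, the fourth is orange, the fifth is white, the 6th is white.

Multiply the conditional probability of each draw in order, without replacement, so each draw removes one from its color and from the total.
P = (6/15) · (5/14) · (9/13) · (8/12) · (4/11) · (3/10) = 36/5005 ≈ 0.0072.

36/5005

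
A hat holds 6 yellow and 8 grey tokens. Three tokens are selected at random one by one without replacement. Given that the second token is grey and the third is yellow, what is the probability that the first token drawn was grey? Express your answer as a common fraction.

7/12

P(first=grey and the second token is grey and the third is yellow) = (8/14)·(7/13)·(6/12) = 2/13.
P(E) = Σ over first color = 10/91 + 2/13 = 24/91.
By Bayes, P(first=grey | E) = 2/13 / 24/91 = 7/12 ≈ 0.5833.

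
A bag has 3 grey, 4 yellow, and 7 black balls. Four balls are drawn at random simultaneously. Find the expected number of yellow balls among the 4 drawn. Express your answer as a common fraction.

8/7

By linearity of expectation, E[X] = Σ P(draw i is yellow); by symmetry each draw (even without replacement) has P(yellow) = 4/14.
E[X] = 4 · 4/14 = 8/7 ≈ 1.1429.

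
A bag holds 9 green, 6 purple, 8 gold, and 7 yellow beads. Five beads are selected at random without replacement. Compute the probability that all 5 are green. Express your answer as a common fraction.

1/1131

Unordered draws without replacement: count favorable combinations over C(30,5).
Favorable = C(9,5) · C(6,0) · C(8,0) · C(7,0) = 126; total = C(30,5) = 142506.
P = 126/142506 = 1/1131 ≈ 0.0009.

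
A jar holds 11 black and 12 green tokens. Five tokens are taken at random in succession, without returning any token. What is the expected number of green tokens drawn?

By linearity of expectation, E[X] = Σ P(draw i is green); by symmetry each draw (even without replacement) has P(green) = 12/23.
E[X] = 5 · 12/23 = 60/23 ≈ 2.6087.

60/23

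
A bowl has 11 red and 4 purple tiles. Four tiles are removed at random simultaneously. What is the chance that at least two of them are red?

88/91

Sum the hypergeometric tail for j = 2,…,4 red tiles.
Favorable = C(11,2)·C(4,2) + C(11,3)·C(4,1) + C(11,4)·C(4,0) = 1320; total = C(15,4) = 1365.
P = 1320/1365 = 88/91 ≈ 0.9670.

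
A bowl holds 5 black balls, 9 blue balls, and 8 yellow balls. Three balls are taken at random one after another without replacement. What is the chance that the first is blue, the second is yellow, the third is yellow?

3/55

Multiply the conditional probability of each draw in order, without replacement, so each draw removes one from its color and from the total.
P = (9/22) · (8/21) · (7/20) = 3/55 ≈ 0.0545.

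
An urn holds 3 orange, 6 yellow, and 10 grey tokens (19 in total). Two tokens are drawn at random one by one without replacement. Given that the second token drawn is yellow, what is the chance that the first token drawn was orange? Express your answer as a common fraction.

1/6

P(first=orange and the second token drawn is yellow) = (3/19)·(6/18) = 1/19.
P(the second token drawn is yellow) = Σ over first color = 1/19 + 5/57 + 10/57 = 6/19.
By Bayes, P(first=orange | the second token drawn is yellow) = 1/19 / 6/19 = 1/6 ≈ 0.1667.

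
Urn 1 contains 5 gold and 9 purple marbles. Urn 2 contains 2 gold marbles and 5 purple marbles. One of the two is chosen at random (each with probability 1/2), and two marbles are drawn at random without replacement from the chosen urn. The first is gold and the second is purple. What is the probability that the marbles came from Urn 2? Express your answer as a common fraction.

26/53

P(E | Urn 1) = 45/182; P(E | Urn 2) = 5/21.
P(E) = 1/2·45/182 + 1/2·5/21 = 265/1092.
By Bayes' rule, P(Urn 2 | E) = 5/42 / 265/1092 = 26/53 ≈ 0.4906.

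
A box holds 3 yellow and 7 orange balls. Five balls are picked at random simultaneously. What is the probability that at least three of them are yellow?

Sum the hypergeometric tail for j = 3,…,3 yellow balls.
Favorable = C(3,3)·C(7,2) = 21; total = C(10,5) = 252.
P = 21/252 = 1/12 ≈ 0.0833.

1/12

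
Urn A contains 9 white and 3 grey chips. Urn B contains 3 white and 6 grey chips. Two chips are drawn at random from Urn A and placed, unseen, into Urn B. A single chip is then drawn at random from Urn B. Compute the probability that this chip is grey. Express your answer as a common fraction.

Condition on how many of the transferred chips are grey (from Urn A: 3 grey of 12; then Urn B has 11 total).
  0 grey: C(3,0)C(9,2)/C(12,2) = 6/11; then P = 6/11
  1 grey: C(3,1)C(9,1)/C(12,2) = 9/22; then P = 7/11
  2 grey: C(3,2)C(9,0)/C(12,2) = 1/22; then P = 8/11
P(grey from Urn B) = 13/22 ≈ 0.5909.

13/22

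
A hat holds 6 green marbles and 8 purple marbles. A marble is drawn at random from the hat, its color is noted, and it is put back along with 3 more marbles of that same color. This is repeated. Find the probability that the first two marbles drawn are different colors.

Either green then purple, or purple then green; after the first draw the total is 17.
P = (6/14)·(8/17) + (8/14)·(6/17) = 48/119 ≈ 0.4034.

48/119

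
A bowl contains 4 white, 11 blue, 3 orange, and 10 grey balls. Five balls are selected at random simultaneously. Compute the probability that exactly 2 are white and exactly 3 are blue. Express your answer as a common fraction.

11/1092

Unordered draws without replacement: count favorable combinations over C(28,5).
Favorable = C(4,2) · C(11,3) · C(3,0) · C(10,0) = 990; total = C(28,5) = 98280.
P = 990/98280 = 11/1092 ≈ 0.0101.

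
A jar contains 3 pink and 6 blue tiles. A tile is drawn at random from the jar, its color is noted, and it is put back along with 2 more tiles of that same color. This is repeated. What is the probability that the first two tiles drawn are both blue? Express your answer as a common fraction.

16/33

After a blue draw the jar holds 8 blue out of 11.
P = (6/9)·(8/11) = 16/33 ≈ 0.4848.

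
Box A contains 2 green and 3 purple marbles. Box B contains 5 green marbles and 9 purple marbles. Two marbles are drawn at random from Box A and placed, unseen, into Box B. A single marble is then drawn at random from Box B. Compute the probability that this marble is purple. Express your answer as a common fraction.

51/80

Condition on how many of the transferred marbles are purple (from Box A: 3 purple of 5; then Box B has 16 total).
  0 purple: C(3,0)C(2,2)/C(5,2) = 1/10; then P = 9/16
  1 purple: C(3,1)C(2,1)/C(5,2) = 3/5; then P = 10/16
  2 purple: C(3,2)C(2,0)/C(5,2) = 3/10; then P = 11/16
P(purple from Box B) = 51/80 ≈ 0.6375.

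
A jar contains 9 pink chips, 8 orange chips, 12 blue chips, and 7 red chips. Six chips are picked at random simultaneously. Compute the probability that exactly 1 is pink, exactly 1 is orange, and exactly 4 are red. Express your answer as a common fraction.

15/11594

Unordered draws without replacement: count favorable combinations over C(36,6).
Favorable = C(9,1) · C(8,1) · C(12,0) · C(7,4) = 2520; total = C(36,6) = 1947792.
P = 2520/1947792 = 15/11594 ≈ 0.0013.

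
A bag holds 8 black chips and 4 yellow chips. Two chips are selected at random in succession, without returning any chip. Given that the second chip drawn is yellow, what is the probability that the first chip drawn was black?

8/11

P(first=black and the second chip drawn is yellow) = (8/12)·(4/11) = 8/33.
P(the second chip drawn is yellow) = Σ over first color = 8/33 + 1/11 = 1/3.
By Bayes, P(first=black | the second chip drawn is yellow) = 8/33 / 1/3 = 8/11 ≈ 0.7273.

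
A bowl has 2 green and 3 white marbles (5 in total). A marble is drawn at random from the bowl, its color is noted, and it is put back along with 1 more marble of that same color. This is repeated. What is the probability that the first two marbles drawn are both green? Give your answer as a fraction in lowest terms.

1/5

After a green draw the bowl holds 3 green out of 6.
P = (2/5)·(3/6) = 1/5 ≈ 0.2000.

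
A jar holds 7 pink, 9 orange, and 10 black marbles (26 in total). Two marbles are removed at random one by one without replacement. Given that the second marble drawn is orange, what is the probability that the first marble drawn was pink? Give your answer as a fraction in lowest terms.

P(first=pink and the second marble drawn is orange) = (7/26)·(9/25) = 63/650.
P(the second marble drawn is orange) = Σ over first color = 63/650 + 36/325 + 9/65 = 9/26.
By Bayes, P(first=pink | the second marble drawn is orange) = 63/650 / 9/26 = 7/25 ≈ 0.2800.

7/25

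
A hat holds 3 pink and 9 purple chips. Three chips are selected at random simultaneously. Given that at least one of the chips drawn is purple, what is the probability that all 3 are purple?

28/73

P(all 3 purple) = C(9,3)/C(12,3) = 21/55; P(at least one purple) = 1 − C(3,3)/C(12,3) = 219/220.
Since 'all 3 purple' ⊆ 'at least one purple', P(all 3 | at least one) = 21/55 / 219/220 = 28/73 ≈ 0.3836.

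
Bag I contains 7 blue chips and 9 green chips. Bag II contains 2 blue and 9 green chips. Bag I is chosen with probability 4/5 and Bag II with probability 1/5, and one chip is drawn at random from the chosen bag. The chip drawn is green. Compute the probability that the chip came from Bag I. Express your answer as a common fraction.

11/15

P(green | Bag I) = 9/16; P(green | Bag II) = 9/11.
P(green) = 4/5·9/16 + 1/5·9/11 = 27/44.
By Bayes' rule, P(Bag I | green) = 9/20 / 27/44 = 11/15 ≈ 0.7333.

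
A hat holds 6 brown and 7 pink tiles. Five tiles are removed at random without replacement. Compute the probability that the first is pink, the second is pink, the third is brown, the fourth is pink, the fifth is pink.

14/429

Multiply the conditional probability of each draw in order, without replacement, so each draw removes one from its color and from the total.
P = (7/13) · (6/12) · (6/11) · (5/10) · (4/9) = 14/429 ≈ 0.0326.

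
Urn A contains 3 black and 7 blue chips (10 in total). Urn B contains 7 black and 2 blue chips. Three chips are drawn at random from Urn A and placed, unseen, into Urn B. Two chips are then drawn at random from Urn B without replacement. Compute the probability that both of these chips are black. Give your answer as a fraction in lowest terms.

Condition on how many of the transferred chips are black (from Urn A: 3 black of 10; then Urn B has 12 total).
  0 black: C(3,0)C(7,3)/C(10,3) = 7/24; then P = C(7,2)/C(12,2) = 7/22
  1 black: C(3,1)C(7,2)/C(10,3) = 21/40; then P = C(8,2)/C(12,2) = 14/33
  2 black: C(3,2)C(7,1)/C(10,3) = 7/40; then P = C(9,2)/C(12,2) = 6/11
  3 black: C(3,3)C(7,0)/C(10,3) = 1/120; then P = C(10,2)/C(12,2) = 15/22
P(both black) = 5/12 ≈ 0.4167.

5/12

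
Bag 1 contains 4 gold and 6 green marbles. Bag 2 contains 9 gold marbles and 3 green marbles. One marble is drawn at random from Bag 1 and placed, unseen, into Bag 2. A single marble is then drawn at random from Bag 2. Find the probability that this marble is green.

Condition on how many of the transferred marbles are green (from Bag 1: 6 green of 10; then Bag 2 has 13 total).
  0 green: C(6,0)C(4,1)/C(10,1) = 2/5; then P = 3/13
  1 green: C(6,1)C(4,0)/C(10,1) = 3/5; then P = 4/13
P(green from Bag 2) = 18/65 ≈ 0.2769.

18/65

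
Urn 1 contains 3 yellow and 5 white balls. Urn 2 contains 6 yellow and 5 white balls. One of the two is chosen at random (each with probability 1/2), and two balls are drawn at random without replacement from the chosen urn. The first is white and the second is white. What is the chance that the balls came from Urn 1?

P(E | Urn 1) = 5/14; P(E | Urn 2) = 2/11.
P(E) = 1/2·5/14 + 1/2·2/11 = 83/308.
By Bayes' rule, P(Urn 1 | E) = 5/28 / 83/308 = 55/83 ≈ 0.6627.

55/83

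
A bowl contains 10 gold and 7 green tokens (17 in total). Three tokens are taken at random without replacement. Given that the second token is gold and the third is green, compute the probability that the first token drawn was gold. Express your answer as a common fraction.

P(first=gold and the second token is gold and the third is green) = (10/17)·(9/16)·(7/15) = 21/136.
P(E) = Σ over first color = 21/136 + 7/68 = 35/136.
By Bayes, P(first=gold | E) = 21/136 / 35/136 = 3/5 ≈ 0.6000.

3/5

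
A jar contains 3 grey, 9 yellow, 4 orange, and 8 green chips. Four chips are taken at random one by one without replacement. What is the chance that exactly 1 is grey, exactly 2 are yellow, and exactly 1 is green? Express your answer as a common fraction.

144/1771

Unordered draws without replacement: count favorable combinations over C(24,4).
Favorable = C(3,1) · C(9,2) · C(4,0) · C(8,1) = 864; total = C(24,4) = 10626.
P = 864/10626 = 144/1771 ≈ 0.0813.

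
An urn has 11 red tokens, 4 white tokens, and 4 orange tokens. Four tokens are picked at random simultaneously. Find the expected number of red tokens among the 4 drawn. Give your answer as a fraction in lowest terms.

44/19

By linearity of expectation, E[X] = Σ P(draw i is red); by symmetry each draw (even without replacement) has P(red) = 11/19.
E[X] = 4 · 11/19 = 44/19 ≈ 2.3158.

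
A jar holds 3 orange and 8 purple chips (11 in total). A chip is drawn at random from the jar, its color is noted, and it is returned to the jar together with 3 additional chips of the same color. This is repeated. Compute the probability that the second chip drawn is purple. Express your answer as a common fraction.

8/11

Condition on the first draw. If first is purple (prob 8/11), second-purple has prob (11)/(14); if not (prob 3/11), it has prob 8/(14).
P = (8/11)·(11/14) + (3/11)·(8/14) = 8/11 ≈ 0.7273.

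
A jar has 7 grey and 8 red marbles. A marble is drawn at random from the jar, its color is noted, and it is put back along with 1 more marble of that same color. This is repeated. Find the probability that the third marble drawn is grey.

Sum over the four possibilities for the first two draws (grey/not-grey each), tracking how the grey count and total change by +1 per draw.
P(third is grey) = 7/15 ≈ 0.4667. (In a Pólya urn every draw has the same marginal probability 7/15.)

7/15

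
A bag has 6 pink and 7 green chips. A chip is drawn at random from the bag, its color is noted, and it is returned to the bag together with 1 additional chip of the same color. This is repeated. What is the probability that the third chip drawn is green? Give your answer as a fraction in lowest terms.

Sum over the four possibilities for the first two draws (green/not-green each), tracking how the green count and total change by +1 per draw.
P(third is green) = 7/13 ≈ 0.5385. (In a Pólya urn every draw has the same marginal probability 7/13.)

7/13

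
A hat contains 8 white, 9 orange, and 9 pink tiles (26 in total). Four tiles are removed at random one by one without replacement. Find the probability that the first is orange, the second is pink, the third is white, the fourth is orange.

Multiply the conditional probability of each draw in order, without replacement, so each draw removes one from its color and from the total.
P = (9/26) · (9/25) · (8/24) · (8/23) = 108/7475 ≈ 0.0144.

108/7475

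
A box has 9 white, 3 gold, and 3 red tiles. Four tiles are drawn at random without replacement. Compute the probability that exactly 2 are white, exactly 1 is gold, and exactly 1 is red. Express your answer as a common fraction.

Unordered draws without replacement: count favorable combinations over C(15,4).
Favorable = C(9,2) · C(3,1) · C(3,1) = 324; total = C(15,4) = 1365.
P = 324/1365 = 108/455 ≈ 0.2374.

108/455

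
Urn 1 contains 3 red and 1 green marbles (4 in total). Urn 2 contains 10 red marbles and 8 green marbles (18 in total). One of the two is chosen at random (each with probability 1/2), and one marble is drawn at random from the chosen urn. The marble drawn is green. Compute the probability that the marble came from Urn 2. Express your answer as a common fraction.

P(green | Urn 1) = 1/4; P(green | Urn 2) = 4/9.
P(green) = 1/2·1/4 + 1/2·4/9 = 25/72.
By Bayes' rule, P(Urn 2 | green) = 2/9 / 25/72 = 16/25 ≈ 0.6400.

16/25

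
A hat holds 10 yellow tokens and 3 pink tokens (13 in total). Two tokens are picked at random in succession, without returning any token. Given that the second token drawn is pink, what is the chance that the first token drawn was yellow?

5/6

P(first=yellow and the second token drawn is pink) = (10/13)·(3/12) = 5/26.
P(the second token drawn is pink) = Σ over first color = 5/26 + 1/26 = 3/13.
By Bayes, P(first=yellow | the second token drawn is pink) = 5/26 / 3/13 = 5/6 ≈ 0.8333.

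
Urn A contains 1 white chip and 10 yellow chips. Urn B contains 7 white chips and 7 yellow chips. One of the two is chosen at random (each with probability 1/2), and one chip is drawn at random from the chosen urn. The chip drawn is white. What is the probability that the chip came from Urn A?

P(white | Urn A) = 1/11; P(white | Urn B) = 1/2.
P(white) = 1/2·1/11 + 1/2·1/2 = 13/44.
By Bayes' rule, P(Urn A | white) = 1/22 / 13/44 = 2/13 ≈ 0.1538.

2/13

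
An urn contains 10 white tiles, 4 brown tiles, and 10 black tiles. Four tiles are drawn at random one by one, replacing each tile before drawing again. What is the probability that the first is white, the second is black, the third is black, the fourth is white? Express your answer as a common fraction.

Multiply the conditional probability of each draw in order, with replacement (the composition resets each draw).
P = (10/24) · (10/24) · (10/24) · (10/24) = 625/20736 ≈ 0.0301.

625/20736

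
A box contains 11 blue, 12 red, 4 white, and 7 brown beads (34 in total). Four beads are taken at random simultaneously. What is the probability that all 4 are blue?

Unordered draws without replacement: count favorable combinations over C(34,4).
Favorable = C(11,4) · C(12,0) · C(4,0) · C(7,0) = 330; total = C(34,4) = 46376.
P = 330/46376 = 15/2108 ≈ 0.0071.

15/2108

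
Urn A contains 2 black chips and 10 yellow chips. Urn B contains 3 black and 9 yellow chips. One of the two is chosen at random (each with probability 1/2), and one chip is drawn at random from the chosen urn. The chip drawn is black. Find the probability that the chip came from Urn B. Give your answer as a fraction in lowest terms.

3/5

P(black | Urn A) = 1/6; P(black | Urn B) = 1/4.
P(black) = 1/2·1/6 + 1/2·1/4 = 5/24.
By Bayes' rule, P(Urn B | black) = 1/8 / 5/24 = 3/5 ≈ 0.6000.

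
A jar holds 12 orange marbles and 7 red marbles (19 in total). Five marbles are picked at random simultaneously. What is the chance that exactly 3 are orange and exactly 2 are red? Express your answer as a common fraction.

385/969

Unordered draws without replacement: count favorable combinations over C(19,5).
Favorable = C(12,3) · C(7,2) = 4620; total = C(19,5) = 11628.
P = 4620/11628 = 385/969 ≈ 0.3973.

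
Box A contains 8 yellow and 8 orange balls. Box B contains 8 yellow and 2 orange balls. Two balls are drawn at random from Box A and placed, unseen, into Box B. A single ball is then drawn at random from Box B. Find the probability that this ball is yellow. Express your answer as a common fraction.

3/4

Condition on how many of the transferred balls are yellow (from Box A: 8 yellow of 16; then Box B has 12 total).
  0 yellow: C(8,0)C(8,2)/C(16,2) = 7/30; then P = 8/12
  1 yellow: C(8,1)C(8,1)/C(16,2) = 8/15; then P = 9/12
  2 yellow: C(8,2)C(8,0)/C(16,2) = 7/30; then P = 10/12
P(yellow from Box B) = 3/4 ≈ 0.7500.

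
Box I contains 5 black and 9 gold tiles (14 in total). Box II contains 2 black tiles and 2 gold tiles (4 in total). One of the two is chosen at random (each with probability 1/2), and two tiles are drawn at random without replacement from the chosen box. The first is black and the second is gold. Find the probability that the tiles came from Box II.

P(E | Box I) = 45/182; P(E | Box II) = 1/3.
P(E) = 1/2·45/182 + 1/2·1/3 = 317/1092.
By Bayes' rule, P(Box II | E) = 1/6 / 317/1092 = 182/317 ≈ 0.5741.

182/317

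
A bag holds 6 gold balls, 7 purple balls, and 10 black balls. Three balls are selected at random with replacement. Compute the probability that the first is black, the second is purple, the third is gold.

Multiply the conditional probability of each draw in order, with replacement (the composition resets each draw).
P = (10/23) · (7/23) · (6/23) = 420/12167 ≈ 0.0345.

420/12167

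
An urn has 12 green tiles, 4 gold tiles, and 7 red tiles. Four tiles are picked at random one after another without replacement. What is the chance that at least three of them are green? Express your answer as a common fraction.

53/161

Sum the hypergeometric tail for j = 3,…,4 green tiles.
Favorable = C(12,3)·C(11,1) + C(12,4)·C(11,0) = 2915; total = C(23,4) = 8855.
P = 2915/8855 = 53/161 ≈ 0.3292.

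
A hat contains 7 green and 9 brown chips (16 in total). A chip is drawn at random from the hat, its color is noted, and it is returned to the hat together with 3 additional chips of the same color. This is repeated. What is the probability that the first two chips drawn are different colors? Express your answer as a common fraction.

63/152

Either green then brown, or brown then green; after the first draw the total is 19.
P = (7/16)·(9/19) + (9/16)·(7/19) = 63/152 ≈ 0.4145.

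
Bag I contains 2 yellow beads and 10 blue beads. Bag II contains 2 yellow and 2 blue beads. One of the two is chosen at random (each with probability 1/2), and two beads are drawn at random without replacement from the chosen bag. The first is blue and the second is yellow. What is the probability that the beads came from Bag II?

11/16

P(E | Bag I) = 5/33; P(E | Bag II) = 1/3.
P(E) = 1/2·5/33 + 1/2·1/3 = 8/33.
By Bayes' rule, P(Bag II | E) = 1/6 / 8/33 = 11/16 ≈ 0.6875.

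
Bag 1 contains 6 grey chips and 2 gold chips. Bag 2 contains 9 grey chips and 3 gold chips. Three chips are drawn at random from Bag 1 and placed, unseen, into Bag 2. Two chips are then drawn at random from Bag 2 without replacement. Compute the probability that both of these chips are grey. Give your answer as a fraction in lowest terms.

Condition on how many of the transferred chips are grey (from Bag 1: 6 grey of 8; then Bag 2 has 15 total).
  1 grey: C(6,1)C(2,2)/C(8,3) = 3/28; then P = C(10,2)/C(15,2) = 3/7
  2 grey: C(6,2)C(2,1)/C(8,3) = 15/28; then P = C(11,2)/C(15,2) = 11/21
  3 grey: C(6,3)C(2,0)/C(8,3) = 5/14; then P = C(12,2)/C(15,2) = 22/35
P(both grey) = 27/49 ≈ 0.5510.

27/49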